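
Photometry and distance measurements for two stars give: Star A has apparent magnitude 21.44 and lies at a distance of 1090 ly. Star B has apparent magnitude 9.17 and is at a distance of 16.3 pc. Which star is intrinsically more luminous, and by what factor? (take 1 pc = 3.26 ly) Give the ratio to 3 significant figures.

Star B is more luminous, by a factor of 192.

Star A: d = 1090 ly / 3.26 = 334.4 pc
Star A: M = m − 5 log₁₀ d + 5 = 21.44 − 5·2.5242 + 5 = 13.819
Star B: M = m − 5 log₁₀ d + 5 = 9.17 − 5·1.2122 + 5 = 8.109
ΔM = M_A − M_B = 13.819 − (8.109) = 5.710; smaller M is more luminous → Star B.
L ratio = 10^(0.4 |ΔM|) = 10^2.284 = 192.3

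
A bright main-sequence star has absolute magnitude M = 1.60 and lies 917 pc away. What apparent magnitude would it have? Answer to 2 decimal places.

m ≈ 11.41

m = M + 5 log₁₀ d − 5 = 1.60 + 5·2.9624 − 5 = 11.412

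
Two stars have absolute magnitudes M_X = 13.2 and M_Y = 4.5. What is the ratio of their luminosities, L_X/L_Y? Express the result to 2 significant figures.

L_X/L_Y ≈ 3.3×10^-4

ΔM = M_X − M_Y = 8.7
L_X/L_Y = 10^(−0.4 ΔM) = 10^-3.480 = 3.311×10^-4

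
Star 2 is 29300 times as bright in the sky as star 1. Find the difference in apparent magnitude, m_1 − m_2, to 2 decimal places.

Pogson: Δm = −2.5 log₁₀(ratio) = −2.5 log₁₀(29300) = −2.5 × 4.4669 = -11.167
Star 2 is brighter so has the smaller magnitude: m_1 − m_2 is positive.

m_1 − m_2 ≈ 11.17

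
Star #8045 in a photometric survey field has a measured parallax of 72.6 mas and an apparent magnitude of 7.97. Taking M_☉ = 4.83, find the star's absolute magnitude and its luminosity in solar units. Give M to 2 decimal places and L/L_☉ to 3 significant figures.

d = 1/p = 1000/72.6 mas = 13.77 pc
M = m − 5 log₁₀ d + 5 = 7.97 − 5·1.1391 + 5 = 7.275
M − M_☉ = 7.275 − 4.83 = 2.445
L/L_☉ = 10^(−0.4 × 2.445) = 0.1052

M ≈ 7.27; L/L_☉ ≈ 0.105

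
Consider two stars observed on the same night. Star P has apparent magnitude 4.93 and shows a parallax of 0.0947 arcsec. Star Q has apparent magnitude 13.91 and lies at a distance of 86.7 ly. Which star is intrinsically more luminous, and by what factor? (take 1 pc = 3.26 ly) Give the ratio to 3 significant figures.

Star P is more luminous, by a factor of 616.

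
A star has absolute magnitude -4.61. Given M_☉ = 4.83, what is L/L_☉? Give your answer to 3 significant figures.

M − M_☉ = -4.61 − 4.83 = -9.440
L/L_☉ = 10^(−0.4 (M − M_☉)) = 10^3.776 = 5970

L/L_☉ ≈ 5970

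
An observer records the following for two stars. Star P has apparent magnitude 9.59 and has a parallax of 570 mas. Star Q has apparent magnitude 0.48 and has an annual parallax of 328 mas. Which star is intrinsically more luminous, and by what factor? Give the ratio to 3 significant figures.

Star P: p = 570 mas = 0.570″ → d = 1/p = 1.754 pc
Star P: M = m − 5 log₁₀ d + 5 = 9.59 − 5·0.2441 + 5 = 13.369
Star Q: p = 328 mas = 0.328″ → d = 1/p = 3.049 pc
Star Q: M = m − 5 log₁₀ d + 5 = 0.48 − 5·0.4841 + 5 = 3.059
ΔM = M_P − M_Q = 13.369 − (3.059) = 10.310; smaller M is more luminous → Star Q.
L ratio = 10^(0.4 |ΔM|) = 10^4.124 = 13300

Star Q is more luminous, by a factor of 13300.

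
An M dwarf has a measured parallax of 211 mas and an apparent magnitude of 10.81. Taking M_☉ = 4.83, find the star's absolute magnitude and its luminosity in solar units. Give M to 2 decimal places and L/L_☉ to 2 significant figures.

M ≈ 12.43; L/L_☉ ≈ 9.1×10^-4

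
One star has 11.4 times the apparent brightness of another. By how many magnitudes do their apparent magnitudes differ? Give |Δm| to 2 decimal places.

|Δm| ≈ 2.64

Pogson: Δm = −2.5 log₁₀(ratio) = −2.5 log₁₀(11.4) = −2.5 × 1.0569 = -2.642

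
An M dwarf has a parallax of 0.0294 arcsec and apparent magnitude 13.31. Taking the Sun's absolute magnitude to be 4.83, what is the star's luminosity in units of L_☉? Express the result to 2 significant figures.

L/L_☉ ≈ 4.7×10^-3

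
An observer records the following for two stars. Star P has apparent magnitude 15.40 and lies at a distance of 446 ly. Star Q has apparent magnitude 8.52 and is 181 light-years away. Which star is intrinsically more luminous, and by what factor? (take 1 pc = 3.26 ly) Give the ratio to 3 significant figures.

Star P: d = 446 ly / 3.26 = 136.8 pc
Star P: M = m − 5 log₁₀ d + 5 = 15.40 − 5·2.1361 + 5 = 9.719
Star Q: d = 181 ly / 3.26 = 55.52 pc
Star Q: M = m − 5 log₁₀ d + 5 = 8.52 − 5·1.7445 + 5 = 4.798
ΔM = M_P − M_Q = 9.719 − (4.798) = 4.922; smaller M is more luminous → Star Q.
L ratio = 10^(0.4 |ΔM|) = 10^1.969 = 93.04

Star Q is more luminous, by a factor of 93.0.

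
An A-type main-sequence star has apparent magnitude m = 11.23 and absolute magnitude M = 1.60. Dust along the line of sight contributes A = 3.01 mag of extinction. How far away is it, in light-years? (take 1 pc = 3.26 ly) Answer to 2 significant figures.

d ≈ 690 ly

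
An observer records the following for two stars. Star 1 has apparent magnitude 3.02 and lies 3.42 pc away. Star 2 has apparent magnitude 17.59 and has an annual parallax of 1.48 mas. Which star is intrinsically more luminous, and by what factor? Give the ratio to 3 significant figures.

Star 1: M = m − 5 log₁₀ d + 5 = 3.02 − 5·0.5340 + 5 = 5.350
Star 2: p = 1.48 mas = 1.48×10^-3″ → d = 1/p = 675.7 pc
Star 2: M = m − 5 log₁₀ d + 5 = 17.59 − 5·2.8297 + 5 = 8.441
ΔM = M_1 − M_2 = 5.350 − (8.441) = -3.091; smaller M is more luminous → Star 1.
L ratio = 10^(0.4 |ΔM|) = 10^1.237 = 17.24

Star 1 is more luminous, by a factor of 17.2.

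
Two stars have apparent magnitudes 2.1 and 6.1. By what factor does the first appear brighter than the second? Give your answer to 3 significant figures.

Magnitude difference = -4.0
Flux ratio = 10^(−0.4 Δm) = 10^(−0.4 × -4.0) = 10^1.600 = 39.81

39.8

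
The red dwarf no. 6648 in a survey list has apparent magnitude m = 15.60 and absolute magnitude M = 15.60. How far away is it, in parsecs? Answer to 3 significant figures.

d ≈ 10.0 pc

μ = m − M = 0.000
m − M = 5 log₁₀ d − 5
log₁₀ d = (m − M)/5 + 1 = 1.0000
d = 10^1.0000 = 10.00 pc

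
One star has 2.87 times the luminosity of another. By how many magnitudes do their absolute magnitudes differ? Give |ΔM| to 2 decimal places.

|ΔM| ≈ 1.14

Pogson: ΔM = −2.5 log₁₀(ratio) = −2.5 log₁₀(2.87) = −2.5 × 0.4579 = -1.145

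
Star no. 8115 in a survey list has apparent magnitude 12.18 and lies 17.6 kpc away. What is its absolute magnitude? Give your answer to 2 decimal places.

d = 17.6 kpc = 17600 pc
5 log₁₀(d/10 pc) = 5 log₁₀(17600) − 5 = 16.228
M = m − 5 log₁₀(d/10) = 12.18 − 16.228 = -4.048

M ≈ -4.05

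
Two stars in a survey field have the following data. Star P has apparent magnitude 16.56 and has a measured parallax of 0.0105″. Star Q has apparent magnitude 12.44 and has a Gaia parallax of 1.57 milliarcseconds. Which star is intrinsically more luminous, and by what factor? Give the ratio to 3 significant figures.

Star Q is more luminous, by a factor of 1990.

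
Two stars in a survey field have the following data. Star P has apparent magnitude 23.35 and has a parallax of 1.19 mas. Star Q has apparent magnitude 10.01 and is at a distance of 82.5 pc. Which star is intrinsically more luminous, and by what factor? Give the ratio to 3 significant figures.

Star Q is more luminous, by a factor of 2090.

Star P: p = 1.19 mas = 1.19×10^-3″ → d = 1/p = 840.3 pc
Star P: M = m − 5 log₁₀ d + 5 = 23.35 − 5·2.9245 + 5 = 13.728
Star Q: M = m − 5 log₁₀ d + 5 = 10.01 − 5·1.9165 + 5 = 5.428
ΔM = M_P − M_Q = 13.728 − (5.428) = 8.300; smaller M is more luminous → Star Q.
L ratio = 10^(0.4 |ΔM|) = 10^3.320 = 2089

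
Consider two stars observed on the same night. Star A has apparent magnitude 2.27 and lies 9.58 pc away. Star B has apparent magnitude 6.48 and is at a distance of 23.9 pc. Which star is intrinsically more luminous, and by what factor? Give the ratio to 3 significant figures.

Star A is more luminous, by a factor of 7.76.

Star A: M = m − 5 log₁₀ d + 5 = 2.27 − 5·0.9814 + 5 = 2.363
Star B: M = m − 5 log₁₀ d + 5 = 6.48 − 5·1.3784 + 5 = 4.588
ΔM = M_A − M_B = 2.363 − (4.588) = -2.225; smaller M is more luminous → Star A.
L ratio = 10^(0.4 |ΔM|) = 10^0.890 = 7.761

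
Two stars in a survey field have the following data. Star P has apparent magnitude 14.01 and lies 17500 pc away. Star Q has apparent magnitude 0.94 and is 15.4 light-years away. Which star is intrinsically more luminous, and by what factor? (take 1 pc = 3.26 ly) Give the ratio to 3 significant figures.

Star P: M = m − 5 log₁₀ d + 5 = 14.01 − 5·4.2430 + 5 = -2.205
Star Q: d = 15.4 ly / 3.26 = 4.724 pc
Star Q: M = m − 5 log₁₀ d + 5 = 0.94 − 5·0.6743 + 5 = 2.568
ΔM = M_P − M_Q = -2.205 − (2.568) = -4.774; smaller M is more luminous → Star P.
L ratio = 10^(0.4 |ΔM|) = 10^1.909 = 81.18

Star P is more luminous, by a factor of 81.2.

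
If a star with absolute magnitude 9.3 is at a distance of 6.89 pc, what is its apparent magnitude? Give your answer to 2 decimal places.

m ≈ 8.49

m = M + 5 log₁₀ d − 5 = 9.3 + 5·0.8382 − 5 = 8.491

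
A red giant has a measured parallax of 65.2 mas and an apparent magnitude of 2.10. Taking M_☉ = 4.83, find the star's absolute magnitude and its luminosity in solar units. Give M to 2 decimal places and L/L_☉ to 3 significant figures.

M ≈ 1.17; L/L_☉ ≈ 29.1

d = 1/p = 1000/65.2 mas = 15.34 pc
M = m − 5 log₁₀ d + 5 = 2.10 − 5·1.1858 + 5 = 1.171
M − M_☉ = 1.171 − 4.83 = -3.659
L/L_☉ = 10^(−0.4 × -3.659) = 29.07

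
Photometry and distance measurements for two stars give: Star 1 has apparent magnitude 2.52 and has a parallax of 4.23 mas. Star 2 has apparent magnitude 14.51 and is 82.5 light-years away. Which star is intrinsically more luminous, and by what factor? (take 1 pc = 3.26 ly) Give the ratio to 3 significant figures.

Star 1: p = 4.23 mas = 4.23×10^-3″ → d = 1/p = 236.4 pc
Star 1: M = m − 5 log₁₀ d + 5 = 2.52 − 5·2.3737 + 5 = -4.348
Star 2: d = 82.5 ly / 3.26 = 25.31 pc
Star 2: M = m − 5 log₁₀ d + 5 = 14.51 − 5·1.4032 + 5 = 12.494
ΔM = M_1 − M_2 = -4.348 − (12.494) = -16.842; smaller M is more luminous → Star 1.
L ratio = 10^(0.4 |ΔM|) = 10^6.737 = 5.456×10^6

Star 1 is more luminous, by a factor of 5.46×10^6.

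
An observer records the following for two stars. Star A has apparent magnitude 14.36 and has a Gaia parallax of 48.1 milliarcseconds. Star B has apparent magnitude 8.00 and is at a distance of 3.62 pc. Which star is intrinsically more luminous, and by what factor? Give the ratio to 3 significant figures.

Star B is more luminous, by a factor of 10.6.

Star A: p = 48.1 mas = 0.0481″ → d = 1/p = 20.79 pc
Star A: M = m − 5 log₁₀ d + 5 = 14.36 − 5·1.3179 + 5 = 12.771
Star B: M = m − 5 log₁₀ d + 5 = 8.00 − 5·0.5587 + 5 = 10.206
ΔM = M_A − M_B = 12.771 − (10.206) = 2.564; smaller M is more luminous → Star B.
L ratio = 10^(0.4 |ΔM|) = 10^1.026 = 10.61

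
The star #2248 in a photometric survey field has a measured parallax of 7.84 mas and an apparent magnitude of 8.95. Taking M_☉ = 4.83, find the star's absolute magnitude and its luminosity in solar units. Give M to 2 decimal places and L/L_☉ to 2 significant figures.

d = 1/p = 1000/7.84 mas = 127.6 pc
M = m − 5 log₁₀ d + 5 = 8.95 − 5·2.1057 + 5 = 3.422
M − M_☉ = 3.422 − 4.83 = -1.408
L/L_☉ = 10^(−0.4 × -1.408) = 3.659

M ≈ 3.42; L/L_☉ ≈ 3.7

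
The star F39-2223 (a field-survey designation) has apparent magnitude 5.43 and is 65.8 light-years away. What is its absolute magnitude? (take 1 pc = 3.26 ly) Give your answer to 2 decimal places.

M ≈ 3.90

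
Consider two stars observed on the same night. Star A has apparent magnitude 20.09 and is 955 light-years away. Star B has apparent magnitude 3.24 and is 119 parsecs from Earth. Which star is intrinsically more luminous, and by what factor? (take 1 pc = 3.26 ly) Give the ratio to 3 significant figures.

Star A: d = 955 ly / 3.26 = 292.9 pc
Star A: M = m − 5 log₁₀ d + 5 = 20.09 − 5·2.4668 + 5 = 12.756
Star B: M = m − 5 log₁₀ d + 5 = 3.24 − 5·2.0755 + 5 = -2.138
ΔM = M_A − M_B = 12.756 − (-2.138) = 14.894; smaller M is more luminous → Star B.
L ratio = 10^(0.4 |ΔM|) = 10^5.958 = 906800

Star B is more luminous, by a factor of 907000.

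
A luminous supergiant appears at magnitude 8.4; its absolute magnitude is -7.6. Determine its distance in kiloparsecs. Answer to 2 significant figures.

Distance modulus: m − M = 8.4 − (-7.6) = 16.000
m − M = 5 log₁₀ d − 5
log₁₀ d = (m − M)/5 + 1 = 4.2000
d = 10^4.2000 = 15850 pc
= 15.85 kpc

d ≈ 16 kpc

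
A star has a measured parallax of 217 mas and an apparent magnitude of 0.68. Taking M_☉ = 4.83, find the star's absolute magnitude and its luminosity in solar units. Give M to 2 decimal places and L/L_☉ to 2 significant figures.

M ≈ 2.36; L/L_☉ ≈ 9.7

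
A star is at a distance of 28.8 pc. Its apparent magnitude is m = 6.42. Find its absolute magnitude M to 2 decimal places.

M ≈ 4.12

5 log₁₀(d/10 pc) = 5 log₁₀(28.80) − 5 = 2.297
M = m − 5 log₁₀(d/10) = 6.42 − 2.297 = 4.123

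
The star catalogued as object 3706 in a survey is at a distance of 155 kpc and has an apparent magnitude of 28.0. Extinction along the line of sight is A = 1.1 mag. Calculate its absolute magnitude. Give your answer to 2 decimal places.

M ≈ 5.95

d = 155 kpc = 155000 pc
5 log₁₀(d/10 pc) = 5 log₁₀(155000) − 5 = 20.952
M = m − 5 log₁₀(d/10) − A = 28.0 − 20.952 − 1.1 = 5.948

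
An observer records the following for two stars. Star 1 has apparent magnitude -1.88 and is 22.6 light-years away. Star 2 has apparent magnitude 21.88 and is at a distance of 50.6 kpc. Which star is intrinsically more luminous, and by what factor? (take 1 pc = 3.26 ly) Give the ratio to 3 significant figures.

Star 1 is more luminous, by a factor of 59.9.

Star 1: d = 22.6 ly / 3.26 = 6.933 pc
Star 1: M = m − 5 log₁₀ d + 5 = -1.88 − 5·0.8409 + 5 = -1.084
Star 2: d = 50.6 kpc = 50600 pc
Star 2: M = m − 5 log₁₀ d + 5 = 21.88 − 5·4.7042 + 5 = 3.359
ΔM = M_1 − M_2 = -1.084 − (3.359) = -4.444; smaller M is more luminous → Star 1.
L ratio = 10^(0.4 |ΔM|) = 10^1.777 = 59.91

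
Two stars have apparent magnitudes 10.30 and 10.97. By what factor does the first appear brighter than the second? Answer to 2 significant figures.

1.9

Δm = 10.30 − (10.97) = -0.67
Flux ratio = 10^(−0.4 Δm) = 10^(−0.4 × -0.67) = 10^0.268 = 1.854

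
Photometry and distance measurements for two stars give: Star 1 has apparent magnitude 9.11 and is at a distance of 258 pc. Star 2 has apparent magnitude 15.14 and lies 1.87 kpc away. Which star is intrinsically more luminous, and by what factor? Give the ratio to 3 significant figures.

Star 1: M = m − 5 log₁₀ d + 5 = 9.11 − 5·2.4116 + 5 = 2.052
Star 2: d = 1.87 kpc = 1870 pc
Star 2: M = m − 5 log₁₀ d + 5 = 15.14 − 5·3.2718 + 5 = 3.781
ΔM = M_1 − M_2 = 2.052 − (3.781) = -1.729; smaller M is more luminous → Star 1.
L ratio = 10^(0.4 |ΔM|) = 10^0.692 = 4.915

Star 1 is more luminous, by a factor of 4.92.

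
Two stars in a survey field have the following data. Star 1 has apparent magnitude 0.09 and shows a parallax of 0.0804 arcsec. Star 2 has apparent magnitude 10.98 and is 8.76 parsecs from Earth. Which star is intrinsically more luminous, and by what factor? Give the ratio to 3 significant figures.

Star 1: d = 1/p = 1/0.0804″ = 12.44 pc
Star 1: M = m − 5 log₁₀ d + 5 = 0.09 − 5·1.0947 + 5 = -0.384
Star 2: M = m − 5 log₁₀ d + 5 = 10.98 − 5·0.9425 + 5 = 11.267
ΔM = M_1 − M_2 = -0.384 − (11.267) = -11.651; smaller M is more luminous → Star 1.
L ratio = 10^(0.4 |ΔM|) = 10^4.660 = 45760

Star 1 is more luminous, by a factor of 45800.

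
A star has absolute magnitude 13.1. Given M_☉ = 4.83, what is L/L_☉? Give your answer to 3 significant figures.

L/L_☉ ≈ 4.92×10^-4

M − M_☉ = 13.1 − 4.83 = 8.270
L/L_☉ = 10^(−0.4 (M − M_☉)) = 10^-3.308 = 4.920×10^-4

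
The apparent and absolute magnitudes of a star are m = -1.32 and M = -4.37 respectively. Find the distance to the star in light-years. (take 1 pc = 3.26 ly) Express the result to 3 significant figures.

d ≈ 133 ly

μ = m − M = 3.050
m − M = 5 log₁₀ d − 5
log₁₀ d = (m − M)/5 + 1 = 1.6100
d = 10^1.6100 = 40.74 pc
= 132.8 ly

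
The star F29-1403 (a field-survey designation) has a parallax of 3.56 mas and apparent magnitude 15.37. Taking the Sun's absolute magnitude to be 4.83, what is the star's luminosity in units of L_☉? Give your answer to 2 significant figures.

L/L_☉ ≈ 0.048

d = 1/p = 1000/3.56 mas = 280.9 pc
M = m − 5 log₁₀ d + 5 = 15.37 − 5·2.4486 + 5 = 8.127
M − M_☉ = 8.127 − 4.83 = 3.297
L/L_☉ = 10^(−0.4 × 3.297) = 0.04798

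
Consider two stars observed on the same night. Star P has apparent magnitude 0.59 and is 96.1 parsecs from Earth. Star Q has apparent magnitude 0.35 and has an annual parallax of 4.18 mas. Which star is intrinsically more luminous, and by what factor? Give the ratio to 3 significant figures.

Star P: M = m − 5 log₁₀ d + 5 = 0.59 − 5·1.9827 + 5 = -4.324
Star Q: p = 4.18 mas = 4.18×10^-3″ → d = 1/p = 239.2 pc
Star Q: M = m − 5 log₁₀ d + 5 = 0.35 − 5·2.3788 + 5 = -6.544
ΔM = M_P − M_Q = -4.324 − (-6.544) = 2.221; smaller M is more luminous → Star Q.
L ratio = 10^(0.4 |ΔM|) = 10^0.888 = 7.730

Star Q is more luminous, by a factor of 7.73.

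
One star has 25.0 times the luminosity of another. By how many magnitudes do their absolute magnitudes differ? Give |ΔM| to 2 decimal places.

|ΔM| ≈ 3.49

Pogson: ΔM = −2.5 log₁₀(ratio) = −2.5 log₁₀(25.0) = −2.5 × 1.3979 = -3.495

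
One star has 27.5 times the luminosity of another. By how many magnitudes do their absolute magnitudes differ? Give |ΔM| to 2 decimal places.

|ΔM| ≈ 3.60

Pogson: ΔM = −2.5 log₁₀(ratio) = −2.5 log₁₀(27.5) = −2.5 × 1.4393 = -3.598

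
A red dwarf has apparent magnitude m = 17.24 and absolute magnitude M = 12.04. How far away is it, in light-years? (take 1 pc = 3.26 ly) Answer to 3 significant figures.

Distance modulus: m − M = 17.24 − (12.04) = 5.200
m − M = 5 log₁₀ d − 5
log₁₀ d = (m − M)/5 + 1 = 2.0400
d = 10^2.0400 = 109.6 pc
= 357.5 ly

d ≈ 357 ly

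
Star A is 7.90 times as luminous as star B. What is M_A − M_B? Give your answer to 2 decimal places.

M_A − M_B ≈ -2.24

Pogson: ΔM = −2.5 log₁₀(ratio) = −2.5 log₁₀(7.90) = −2.5 × 0.8976 = -2.244
Star A is brighter, so it has the smaller magnitude: the difference is negative.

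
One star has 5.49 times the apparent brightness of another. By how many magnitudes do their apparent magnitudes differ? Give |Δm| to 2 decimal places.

Pogson: Δm = −2.5 log₁₀(ratio) = −2.5 log₁₀(5.49) = −2.5 × 0.7396 = -1.849

|Δm| ≈ 1.85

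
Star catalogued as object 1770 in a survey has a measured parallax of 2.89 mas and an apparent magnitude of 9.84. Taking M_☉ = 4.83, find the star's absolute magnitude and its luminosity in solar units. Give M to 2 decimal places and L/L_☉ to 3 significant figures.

d = 1/p = 1000/2.89 mas = 346.0 pc
M = m − 5 log₁₀ d + 5 = 9.84 − 5·2.5391 + 5 = 2.144
M − M_☉ = 2.144 − 4.83 = -2.686
L/L_☉ = 10^(−0.4 × -2.686) = 11.86

M ≈ 2.14; L/L_☉ ≈ 11.9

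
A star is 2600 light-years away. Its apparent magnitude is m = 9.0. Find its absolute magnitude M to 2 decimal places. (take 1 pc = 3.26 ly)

M ≈ -0.51

d = 2600 ly / 3.26 = 797.5 pc
5 log₁₀(d/10 pc) = 5 log₁₀(797.5) − 5 = 9.509
M = m − 5 log₁₀(d/10) = 9.0 − 9.509 = -0.509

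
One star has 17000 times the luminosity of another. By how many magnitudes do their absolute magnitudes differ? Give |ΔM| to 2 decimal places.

|ΔM| ≈ 10.58

Pogson: ΔM = −2.5 log₁₀(ratio) = −2.5 log₁₀(17000) = −2.5 × 4.2304 = -10.576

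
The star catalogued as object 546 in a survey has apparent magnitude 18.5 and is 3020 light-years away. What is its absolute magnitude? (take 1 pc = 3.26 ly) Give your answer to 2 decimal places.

M ≈ 8.67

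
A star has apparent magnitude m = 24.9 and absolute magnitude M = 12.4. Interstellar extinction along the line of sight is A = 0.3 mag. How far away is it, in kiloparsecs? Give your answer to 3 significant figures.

d ≈ 2.75 kpc

m − M = 5 log₁₀(d/10 pc) + A  ⇒  24.9 − (12.4) − 0.3 = 5 log₁₀(d/10)
12.200 = 5 log₁₀(d/10)
log₁₀ d = (m − M − A)/5 + 1 = 3.4400
d = 10^3.4400 = 2754 pc
= 2.754 kpc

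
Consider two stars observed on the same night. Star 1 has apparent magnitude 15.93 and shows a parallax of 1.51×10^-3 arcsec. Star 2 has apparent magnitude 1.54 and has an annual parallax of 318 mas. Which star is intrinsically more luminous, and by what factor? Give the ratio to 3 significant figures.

Star 1: d = 1/p = 1/1.51×10^-3″ = 662.3 pc
Star 1: M = m − 5 log₁₀ d + 5 = 15.93 − 5·2.8210 + 5 = 6.825
Star 2: p = 318 mas = 0.318″ → d = 1/p = 3.145 pc
Star 2: M = m − 5 log₁₀ d + 5 = 1.54 − 5·0.4976 + 5 = 4.052
ΔM = M_1 − M_2 = 6.825 − (4.052) = 2.773; smaller M is more luminous → Star 2.
L ratio = 10^(0.4 |ΔM|) = 10^1.109 = 12.86

Star 2 is more luminous, by a factor of 12.9.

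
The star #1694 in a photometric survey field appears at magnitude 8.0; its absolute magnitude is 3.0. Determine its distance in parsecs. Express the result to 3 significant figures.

μ = m − M = 5.000
m − M = 5 log₁₀ d − 5
log₁₀ d = (m − M)/5 + 1 = 2.0000
d = 10^2.0000 = 100.0 pc

d ≈ 100 pc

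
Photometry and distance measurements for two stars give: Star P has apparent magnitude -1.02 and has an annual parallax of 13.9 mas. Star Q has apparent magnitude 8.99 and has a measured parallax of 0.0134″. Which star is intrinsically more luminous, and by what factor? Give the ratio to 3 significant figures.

Star P is more luminous, by a factor of 9380.

Star P: p = 13.9 mas = 0.0139″ → d = 1/p = 71.94 pc
Star P: M = m − 5 log₁₀ d + 5 = -1.02 − 5·1.8570 + 5 = -5.305
Star Q: d = 1/p = 1/0.0134″ = 74.63 pc
Star Q: M = m − 5 log₁₀ d + 5 = 8.99 − 5·1.8729 + 5 = 4.626
ΔM = M_P − M_Q = -5.305 − (4.626) = -9.930; smaller M is more luminous → Star P.
L ratio = 10^(0.4 |ΔM|) = 10^3.972 = 9380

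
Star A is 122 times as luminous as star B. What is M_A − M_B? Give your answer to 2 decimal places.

M_A − M_B ≈ -5.22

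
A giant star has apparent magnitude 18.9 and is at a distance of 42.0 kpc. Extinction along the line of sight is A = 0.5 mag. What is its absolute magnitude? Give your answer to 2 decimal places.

d = 42.0 kpc = 42000 pc
5 log₁₀(d/10 pc) = 5 log₁₀(42000) − 5 = 18.116
M = m − 5 log₁₀(d/10) − A = 18.9 − 18.116 − 0.5 = 0.284

M ≈ 0.28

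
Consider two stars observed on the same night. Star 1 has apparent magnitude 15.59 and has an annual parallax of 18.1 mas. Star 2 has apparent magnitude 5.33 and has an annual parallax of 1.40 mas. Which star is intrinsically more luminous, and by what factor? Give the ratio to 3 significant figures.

Star 1: p = 18.1 mas = 0.0181″ → d = 1/p = 55.25 pc
Star 1: M = m − 5 log₁₀ d + 5 = 15.59 − 5·1.7423 + 5 = 11.878
Star 2: p = 1.40 mas = 1.40×10^-3″ → d = 1/p = 714.3 pc
Star 2: M = m − 5 log₁₀ d + 5 = 5.33 − 5·2.8539 + 5 = -3.939
ΔM = M_1 − M_2 = 11.878 − (-3.939) = 15.818; smaller M is more luminous → Star 2.
L ratio = 10^(0.4 |ΔM|) = 10^6.327 = 2.124×10^6

Star 2 is more luminous, by a factor of 2.12×10^6.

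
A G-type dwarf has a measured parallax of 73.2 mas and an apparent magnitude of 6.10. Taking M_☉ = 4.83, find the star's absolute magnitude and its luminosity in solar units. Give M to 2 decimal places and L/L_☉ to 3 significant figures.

M ≈ 5.42; L/L_☉ ≈ 0.579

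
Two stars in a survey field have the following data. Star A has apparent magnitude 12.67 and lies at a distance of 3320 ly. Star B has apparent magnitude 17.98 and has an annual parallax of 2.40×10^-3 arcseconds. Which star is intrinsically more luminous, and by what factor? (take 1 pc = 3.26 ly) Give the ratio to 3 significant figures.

Star A: d = 3320 ly / 3.26 = 1018 pc
Star A: M = m − 5 log₁₀ d + 5 = 12.67 − 5·3.0079 + 5 = 2.630
Star B: d = 1/p = 1/2.40×10^-3″ = 416.7 pc
Star B: M = m − 5 log₁₀ d + 5 = 17.98 − 5·2.6198 + 5 = 9.881
ΔM = M_A − M_B = 2.630 − (9.881) = -7.251; smaller M is more luminous → Star A.
L ratio = 10^(0.4 |ΔM|) = 10^2.900 = 794.8

Star A is more luminous, by a factor of 795.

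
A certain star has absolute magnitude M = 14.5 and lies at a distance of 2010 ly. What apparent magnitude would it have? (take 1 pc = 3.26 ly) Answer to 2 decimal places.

d = 2010 ly / 3.26 = 616.6 pc
m = M + 5 log₁₀ d − 5 = 14.5 + 5·2.7900 − 5 = 23.450

m ≈ 23.45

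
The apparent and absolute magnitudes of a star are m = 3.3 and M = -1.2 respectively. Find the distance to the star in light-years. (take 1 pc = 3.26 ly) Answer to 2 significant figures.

d ≈ 260 ly

μ = m − M = 4.500
m − M = 5 log₁₀ d − 5
log₁₀ d = (m − M)/5 + 1 = 1.9000
d = 10^1.9000 = 79.43 pc
= 259.0 ly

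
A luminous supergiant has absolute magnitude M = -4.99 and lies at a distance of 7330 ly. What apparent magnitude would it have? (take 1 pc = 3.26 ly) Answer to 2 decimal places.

m ≈ 6.77

d = 7330 ly / 3.26 = 2248 pc
m = M + 5 log₁₀ d − 5 = -4.99 + 5·3.3519 − 5 = 6.769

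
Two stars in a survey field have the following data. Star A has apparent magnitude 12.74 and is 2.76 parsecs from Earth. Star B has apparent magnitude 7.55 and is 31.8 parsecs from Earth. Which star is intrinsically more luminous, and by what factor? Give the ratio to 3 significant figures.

Star B is more luminous, by a factor of 15800.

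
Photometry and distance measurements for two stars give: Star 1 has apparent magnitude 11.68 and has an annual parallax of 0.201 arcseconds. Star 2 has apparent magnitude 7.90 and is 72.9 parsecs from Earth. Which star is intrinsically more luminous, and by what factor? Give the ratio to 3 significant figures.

Star 2 is more luminous, by a factor of 6980.

Star 1: d = 1/p = 1/0.201″ = 4.975 pc
Star 1: M = m − 5 log₁₀ d + 5 = 11.68 − 5·0.6968 + 5 = 13.196
Star 2: M = m − 5 log₁₀ d + 5 = 7.90 − 5·1.8627 + 5 = 3.586
ΔM = M_1 − M_2 = 13.196 − (3.586) = 9.610; smaller M is more luminous → Star 2.
L ratio = 10^(0.4 |ΔM|) = 10^3.844 = 6980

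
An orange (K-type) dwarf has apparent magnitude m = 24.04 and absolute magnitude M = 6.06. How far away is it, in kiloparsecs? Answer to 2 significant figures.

d ≈ 39 kpc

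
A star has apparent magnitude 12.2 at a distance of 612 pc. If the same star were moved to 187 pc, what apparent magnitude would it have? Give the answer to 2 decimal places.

m ≈ 9.63

Flux ∝ 1/d², so Δm = 5 log₁₀(d₂/d₁) = 5 log₁₀(187/612) = -2.575
m₂ = m₁ + Δm = 12.2 + (-2.575) = 9.625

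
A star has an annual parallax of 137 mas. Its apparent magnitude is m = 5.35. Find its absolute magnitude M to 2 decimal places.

M ≈ 6.03

p = 137 mas = 0.137″ → d = 1/p = 7.299 pc
5 log₁₀(d/10 pc) = 5 log₁₀(7.299) − 5 = -0.684
M = m − 5 log₁₀(d/10) = 5.35 + 0.684 = 6.034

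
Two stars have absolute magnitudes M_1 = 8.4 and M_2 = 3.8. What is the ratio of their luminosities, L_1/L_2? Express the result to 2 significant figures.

L_1/L_2 ≈ 0.014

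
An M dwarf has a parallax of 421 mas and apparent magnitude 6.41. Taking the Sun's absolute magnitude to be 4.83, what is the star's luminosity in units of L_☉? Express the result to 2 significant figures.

d = 1/p = 1000/421 mas = 2.375 pc
M = m − 5 log₁₀ d + 5 = 6.41 − 5·0.3757 + 5 = 9.531
M − M_☉ = 9.531 − 4.83 = 4.701
L/L_☉ = 10^(−0.4 × 4.701) = 0.01317

L/L_☉ ≈ 0.013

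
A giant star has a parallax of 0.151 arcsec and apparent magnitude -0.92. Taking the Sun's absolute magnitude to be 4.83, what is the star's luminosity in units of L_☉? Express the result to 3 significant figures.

d = 1/p = 1/0.151″ = 6.623 pc
M = m − 5 log₁₀ d + 5 = -0.92 − 5·0.8210 + 5 = -0.025
M − M_☉ = -0.025 − 4.83 = -4.855
L/L_☉ = 10^(−0.4 × -4.855) = 87.51

L/L_☉ ≈ 87.5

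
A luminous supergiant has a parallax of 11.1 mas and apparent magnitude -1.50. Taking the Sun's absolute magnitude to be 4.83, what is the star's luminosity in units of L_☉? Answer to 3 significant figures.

L/L_☉ ≈ 27600

d = 1/p = 1000/11.1 mas = 90.09 pc
M = m − 5 log₁₀ d + 5 = -1.50 − 5·1.9547 + 5 = -6.273
M − M_☉ = -6.273 − 4.83 = -11.103
L/L_☉ = 10^(−0.4 × -11.103) = 27630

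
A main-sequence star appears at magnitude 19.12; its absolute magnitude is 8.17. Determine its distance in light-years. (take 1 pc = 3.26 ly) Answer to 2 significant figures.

Distance modulus: m − M = 19.12 − (8.17) = 10.950
m − M = 5 log₁₀ d − 5
log₁₀ d = (m − M)/5 + 1 = 3.1900
d = 10^3.1900 = 1549 pc
= 5049 ly

d ≈ 5000 ly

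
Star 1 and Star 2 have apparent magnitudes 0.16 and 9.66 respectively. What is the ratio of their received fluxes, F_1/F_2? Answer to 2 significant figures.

F_1/F_2 ≈ 6300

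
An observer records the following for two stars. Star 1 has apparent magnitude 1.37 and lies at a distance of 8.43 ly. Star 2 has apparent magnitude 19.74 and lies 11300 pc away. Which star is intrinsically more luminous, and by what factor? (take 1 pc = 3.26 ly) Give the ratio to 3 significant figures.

Star 1: d = 8.43 ly / 3.26 = 2.586 pc
Star 1: M = m − 5 log₁₀ d + 5 = 1.37 − 5·0.4126 + 5 = 4.307
Star 2: M = m − 5 log₁₀ d + 5 = 19.74 − 5·4.0531 + 5 = 4.475
ΔM = M_1 − M_2 = 4.307 − (4.475) = -0.168; smaller M is more luminous → Star 1.
L ratio = 10^(0.4 |ΔM|) = 10^0.067 = 1.167

Star 1 is more luminous, by a factor of 1.17.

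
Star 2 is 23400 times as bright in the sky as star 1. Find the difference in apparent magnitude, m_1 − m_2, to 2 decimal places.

Pogson: Δm = −2.5 log₁₀(ratio) = −2.5 log₁₀(23400) = −2.5 × 4.3692 = -10.923
Star 2 is brighter so has the smaller magnitude: m_1 − m_2 is positive.

m_1 − m_2 ≈ 10.92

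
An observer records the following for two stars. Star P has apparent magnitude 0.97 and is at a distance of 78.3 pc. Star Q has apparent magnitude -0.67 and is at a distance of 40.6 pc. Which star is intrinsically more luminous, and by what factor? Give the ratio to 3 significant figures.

Star P: M = m − 5 log₁₀ d + 5 = 0.97 − 5·1.8938 + 5 = -3.499
Star Q: M = m − 5 log₁₀ d + 5 = -0.67 − 5·1.6085 + 5 = -3.713
ΔM = M_P − M_Q = -3.499 − (-3.713) = 0.214; smaller M is more luminous → Star Q.
L ratio = 10^(0.4 |ΔM|) = 10^0.086 = 1.218

Star Q is more luminous, by a factor of 1.22.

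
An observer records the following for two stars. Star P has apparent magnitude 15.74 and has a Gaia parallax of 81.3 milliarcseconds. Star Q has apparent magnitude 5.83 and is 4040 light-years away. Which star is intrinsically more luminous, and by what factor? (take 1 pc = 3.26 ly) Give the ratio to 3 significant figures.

Star P: p = 81.3 mas = 0.0813″ → d = 1/p = 12.30 pc
Star P: M = m − 5 log₁₀ d + 5 = 15.74 − 5·1.0899 + 5 = 15.290
Star Q: d = 4040 ly / 3.26 = 1239 pc
Star Q: M = m − 5 log₁₀ d + 5 = 5.83 − 5·3.0932 + 5 = -4.636
ΔM = M_P − M_Q = 15.290 − (-4.636) = 19.926; smaller M is more luminous → Star Q.
L ratio = 10^(0.4 |ΔM|) = 10^7.971 = 9.343×10^7

Star Q is more luminous, by a factor of 9.34×10^7.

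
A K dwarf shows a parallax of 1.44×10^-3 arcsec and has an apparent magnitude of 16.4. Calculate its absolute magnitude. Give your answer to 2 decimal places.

M ≈ 7.19

d = 1/p = 1/1.44×10^-3″ = 694.4 pc
5 log₁₀(d/10 pc) = 5 log₁₀(694.4) − 5 = 9.208
M = m − 5 log₁₀(d/10) = 16.4 − 9.208 = 7.192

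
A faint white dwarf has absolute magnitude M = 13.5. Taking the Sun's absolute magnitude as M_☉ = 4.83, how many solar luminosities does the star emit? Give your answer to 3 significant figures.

M − M_☉ = 13.5 − 4.83 = 8.670
L/L_☉ = 10^(−0.4 (M − M_☉)) = 10^-3.468 = 3.404×10^-4

L/L_☉ ≈ 3.40×10^-4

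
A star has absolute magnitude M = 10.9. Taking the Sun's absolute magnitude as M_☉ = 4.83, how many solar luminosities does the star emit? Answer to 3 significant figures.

L/L_☉ ≈ 3.73×10^-3

M − M_☉ = 10.9 − 4.83 = 6.070
L/L_☉ = 10^(−0.4 (M − M_☉)) = 10^-2.428 = 3.733×10^-3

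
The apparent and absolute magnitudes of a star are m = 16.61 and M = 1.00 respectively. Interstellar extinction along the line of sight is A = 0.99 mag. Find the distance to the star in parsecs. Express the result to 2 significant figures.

d ≈ 8400 pc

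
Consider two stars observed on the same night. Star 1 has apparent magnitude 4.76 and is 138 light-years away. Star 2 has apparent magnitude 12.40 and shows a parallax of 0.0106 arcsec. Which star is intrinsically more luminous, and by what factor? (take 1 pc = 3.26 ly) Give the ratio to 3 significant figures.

Star 1 is more luminous, by a factor of 229.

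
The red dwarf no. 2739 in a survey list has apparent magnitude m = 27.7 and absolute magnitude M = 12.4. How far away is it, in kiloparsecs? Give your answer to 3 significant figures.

d ≈ 11.5 kpc

Distance modulus: m − M = 27.7 − (12.4) = 15.300
m − M = 5 log₁₀ d − 5
log₁₀ d = (m − M)/5 + 1 = 4.0600
d = 10^4.0600 = 11480 pc
= 11.48 kpc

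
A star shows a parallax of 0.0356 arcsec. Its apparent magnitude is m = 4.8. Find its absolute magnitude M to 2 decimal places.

M ≈ 2.56

d = 1/p = 1/0.0356″ = 28.09 pc
5 log₁₀(d/10 pc) = 5 log₁₀(28.09) − 5 = 2.243
M = m − 5 log₁₀(d/10) = 4.8 − 2.243 = 2.557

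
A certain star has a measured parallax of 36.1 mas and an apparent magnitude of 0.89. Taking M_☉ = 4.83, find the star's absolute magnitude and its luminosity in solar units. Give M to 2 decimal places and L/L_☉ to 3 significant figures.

M ≈ -1.32; L/L_☉ ≈ 289

d = 1/p = 1000/36.1 mas = 27.70 pc
M = m − 5 log₁₀ d + 5 = 0.89 − 5·1.4425 + 5 = -1.322
M − M_☉ = -1.322 − 4.83 = -6.152
L/L_☉ = 10^(−0.4 × -6.152) = 289.1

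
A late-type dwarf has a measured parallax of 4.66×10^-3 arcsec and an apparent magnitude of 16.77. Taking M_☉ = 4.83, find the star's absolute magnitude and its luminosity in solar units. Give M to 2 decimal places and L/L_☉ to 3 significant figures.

M ≈ 10.11; L/L_☉ ≈ 7.71×10^-3

d = 1/p = 1/4.66×10^-3″ = 214.6 pc
M = m − 5 log₁₀ d + 5 = 16.77 − 5·2.3316 + 5 = 10.112
M − M_☉ = 10.112 − 4.83 = 5.282
L/L_☉ = 10^(−0.4 × 5.282) = 7.713×10^-3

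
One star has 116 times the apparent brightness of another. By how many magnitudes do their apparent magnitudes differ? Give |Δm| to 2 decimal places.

|Δm| ≈ 5.16

Pogson: Δm = −2.5 log₁₀(ratio) = −2.5 log₁₀(116) = −2.5 × 2.0645 = -5.161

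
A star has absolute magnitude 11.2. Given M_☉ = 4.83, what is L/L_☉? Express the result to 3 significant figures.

M − M_☉ = 11.2 − 4.83 = 6.370
L/L_☉ = 10^(−0.4 (M − M_☉)) = 10^-2.548 = 2.831×10^-3

L/L_☉ ≈ 2.83×10^-3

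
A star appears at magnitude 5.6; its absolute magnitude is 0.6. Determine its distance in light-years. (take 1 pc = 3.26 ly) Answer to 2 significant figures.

d ≈ 330 ly

μ = m − M = 5.000
m − M = 5 log₁₀ d − 5
log₁₀ d = (m − M)/5 + 1 = 2.0000
d = 10^2.0000 = 100.0 pc
= 326.0 ly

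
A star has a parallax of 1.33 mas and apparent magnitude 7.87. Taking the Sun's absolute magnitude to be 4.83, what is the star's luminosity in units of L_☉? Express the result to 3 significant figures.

L/L_☉ ≈ 344

d = 1/p = 1000/1.33 mas = 751.9 pc
M = m − 5 log₁₀ d + 5 = 7.87 − 5·2.8761 + 5 = -1.511
M − M_☉ = -1.511 − 4.83 = -6.341
L/L_☉ = 10^(−0.4 × -6.341) = 343.8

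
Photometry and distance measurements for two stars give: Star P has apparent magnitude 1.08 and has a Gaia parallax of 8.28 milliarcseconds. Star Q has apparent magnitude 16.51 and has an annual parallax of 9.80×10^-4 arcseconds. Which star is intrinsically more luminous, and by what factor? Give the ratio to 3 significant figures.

Star P: p = 8.28 mas = 8.28×10^-3″ → d = 1/p = 120.8 pc
Star P: M = m − 5 log₁₀ d + 5 = 1.08 − 5·2.0820 + 5 = -4.330
Star Q: d = 1/p = 1/9.80×10^-4″ = 1020 pc
Star Q: M = m − 5 log₁₀ d + 5 = 16.51 − 5·3.0088 + 5 = 6.466
ΔM = M_P − M_Q = -4.330 − (6.466) = -10.796; smaller M is more luminous → Star P.
L ratio = 10^(0.4 |ΔM|) = 10^4.318 = 20820

Star P is more luminous, by a factor of 20800.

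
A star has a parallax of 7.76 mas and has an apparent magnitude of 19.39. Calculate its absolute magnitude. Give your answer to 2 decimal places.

p = 7.76 mas = 7.76×10^-3″ → d = 1/p = 128.9 pc
5 log₁₀(d/10 pc) = 5 log₁₀(128.9) − 5 = 5.551
M = m − 5 log₁₀(d/10) = 19.39 − 5.551 = 13.839

M ≈ 13.84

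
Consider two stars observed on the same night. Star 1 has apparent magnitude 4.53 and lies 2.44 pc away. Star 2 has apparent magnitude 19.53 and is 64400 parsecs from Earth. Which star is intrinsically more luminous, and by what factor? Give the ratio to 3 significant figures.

Star 2 is more luminous, by a factor of 697.

Star 1: M = m − 5 log₁₀ d + 5 = 4.53 − 5·0.3874 + 5 = 7.593
Star 2: M = m − 5 log₁₀ d + 5 = 19.53 − 5·4.8089 + 5 = 0.486
ΔM = M_1 − M_2 = 7.593 − (0.486) = 7.107; smaller M is more luminous → Star 2.
L ratio = 10^(0.4 |ΔM|) = 10^2.843 = 696.6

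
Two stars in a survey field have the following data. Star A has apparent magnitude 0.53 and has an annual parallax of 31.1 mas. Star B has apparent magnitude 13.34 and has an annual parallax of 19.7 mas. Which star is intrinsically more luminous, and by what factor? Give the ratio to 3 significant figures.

Star A is more luminous, by a factor of 53400.

Star A: p = 31.1 mas = 0.0311″ → d = 1/p = 32.15 pc
Star A: M = m − 5 log₁₀ d + 5 = 0.53 − 5·1.5072 + 5 = -2.006
Star B: p = 19.7 mas = 0.0197″ → d = 1/p = 50.76 pc
Star B: M = m − 5 log₁₀ d + 5 = 13.34 − 5·1.7055 + 5 = 9.812
ΔM = M_A − M_B = -2.006 − (9.812) = -11.819; smaller M is more luminous → Star A.
L ratio = 10^(0.4 |ΔM|) = 10^4.727 = 53380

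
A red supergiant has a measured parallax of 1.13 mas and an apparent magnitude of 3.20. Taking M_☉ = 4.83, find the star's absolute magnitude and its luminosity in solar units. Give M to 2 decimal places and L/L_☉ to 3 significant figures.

M ≈ -6.53; L/L_☉ ≈ 35100

d = 1/p = 1000/1.13 mas = 885.0 pc
M = m − 5 log₁₀ d + 5 = 3.20 − 5·2.9469 + 5 = -6.535
M − M_☉ = -6.535 − 4.83 = -11.365
L/L_☉ = 10^(−0.4 × -11.365) = 35140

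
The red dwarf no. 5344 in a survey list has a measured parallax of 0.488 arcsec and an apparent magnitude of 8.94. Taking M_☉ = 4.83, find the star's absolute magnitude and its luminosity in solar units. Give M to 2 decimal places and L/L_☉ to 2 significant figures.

M ≈ 12.38; L/L_☉ ≈ 9.5×10^-4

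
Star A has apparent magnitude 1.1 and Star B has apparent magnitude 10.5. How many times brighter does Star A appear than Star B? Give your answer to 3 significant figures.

5750

Δm = 1.1 − (10.5) = -9.4
Flux ratio = 10^(−0.4 Δm) = 10^(−0.4 × -9.4) = 10^3.760 = 5754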